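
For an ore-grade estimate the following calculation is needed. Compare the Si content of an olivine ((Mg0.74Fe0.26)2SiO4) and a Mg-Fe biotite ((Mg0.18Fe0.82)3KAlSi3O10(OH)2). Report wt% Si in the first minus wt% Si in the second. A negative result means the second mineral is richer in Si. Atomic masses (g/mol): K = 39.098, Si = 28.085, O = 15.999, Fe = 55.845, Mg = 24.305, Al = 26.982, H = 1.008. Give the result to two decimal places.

First mineral: 28.085 g Si in 157.092 g formula = 17.88 wt% Si.
Second mineral: 84.255 g Si in 494.842 g formula = 17.03 wt% Si.
17.88% − 17.03% gives a difference of 0.85 percentage points.

0.85 percentage points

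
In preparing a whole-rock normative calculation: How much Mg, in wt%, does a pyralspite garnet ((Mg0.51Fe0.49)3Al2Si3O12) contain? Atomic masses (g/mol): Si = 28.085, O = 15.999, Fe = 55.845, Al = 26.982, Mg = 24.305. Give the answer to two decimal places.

8.27 wt%

M((Mg0.51Fe0.49)3Al2Si3O12) = 449.486 g/mol.
Mg contributes 1.53 × 24.305 = 37.187 g per mole.
37.187/449.486 = 0.0827 → 8.27%.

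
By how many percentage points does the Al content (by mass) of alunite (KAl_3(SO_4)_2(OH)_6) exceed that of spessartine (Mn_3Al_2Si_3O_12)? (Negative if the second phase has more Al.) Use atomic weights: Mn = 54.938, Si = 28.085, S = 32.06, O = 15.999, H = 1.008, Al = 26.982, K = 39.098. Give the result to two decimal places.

8.64 percentage points

M(KAl_3(SO_4)_2(OH)_6) = 414.198 g/mol, so wt% Al = 80.946/414.198 × 100 = 19.54%.
M(Mn_3Al_2Si_3O_12) = 495.021 g/mol, so wt% Al = 53.964/495.021 × 100 = 10.90%.
19.54 − 10.90 = 8.64 pp.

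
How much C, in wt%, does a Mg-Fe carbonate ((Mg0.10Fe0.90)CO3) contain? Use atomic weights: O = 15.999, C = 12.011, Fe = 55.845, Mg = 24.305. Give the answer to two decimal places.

10.66 wt%

M((Mg0.10Fe0.90)CO3) = 112.699 g/mol.
C contributes 1 × 12.011 = 12.011 g per mole.
12.011/112.699 = 0.1066 → 10.66%.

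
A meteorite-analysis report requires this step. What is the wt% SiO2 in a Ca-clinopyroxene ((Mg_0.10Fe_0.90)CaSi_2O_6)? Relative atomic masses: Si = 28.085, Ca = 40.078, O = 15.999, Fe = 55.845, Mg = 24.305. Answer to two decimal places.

M((Mg_0.10Fe_0.90)CaSi_2O_6) = 244.933 g/mol; M(SiO2) = 60.083 g/mol.
Moles SiO2 per formula unit = 2 Si ÷ 1 = 2.0000.
SiO2 fraction = (2.0000 × 60.083) / 244.933 = 120.166/244.933 = 0.4906.

49.06 wt%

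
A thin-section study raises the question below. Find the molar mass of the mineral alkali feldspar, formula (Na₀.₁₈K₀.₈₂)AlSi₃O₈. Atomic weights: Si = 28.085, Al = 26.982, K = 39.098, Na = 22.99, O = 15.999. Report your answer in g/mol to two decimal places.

275.43 g/mol

Na: 0.18 × 22.99 = 4.1382
K: 0.82 × 39.098 = 32.0604
Al: 1 × 26.982 = 26.9820
Si: 3 × 28.085 = 84.2550
O: 8 × 15.999 = 127.9920
Summing the contributions gives the formula mass.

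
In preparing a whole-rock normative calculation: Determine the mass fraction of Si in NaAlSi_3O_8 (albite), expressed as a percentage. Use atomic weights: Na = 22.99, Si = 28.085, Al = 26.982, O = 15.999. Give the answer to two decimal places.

32.13 mass %

Molar mass of NaAlSi_3O_8: 1*22.99 + 1*26.982 + 3*28.085 + 8*15.999 = 262.219 g/mol.
Mass of Si per formula unit: 3 × 28.085 = 84.255 g.
Weight fraction Si = 84.255 / 262.219 = 0.3213.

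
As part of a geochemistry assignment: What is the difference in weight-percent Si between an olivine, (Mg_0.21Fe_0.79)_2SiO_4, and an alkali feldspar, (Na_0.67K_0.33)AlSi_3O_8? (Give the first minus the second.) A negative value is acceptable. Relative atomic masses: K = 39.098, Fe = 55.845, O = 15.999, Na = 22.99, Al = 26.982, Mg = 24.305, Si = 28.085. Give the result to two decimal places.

-16.75 percentage points

First mineral: 28.085 g Si in 190.524 g formula = 14.74 wt% Si.
Second mineral: 84.255 g Si in 267.535 g formula = 31.49 wt% Si.
14.74% − 31.49% gives a difference of -16.75 percentage points.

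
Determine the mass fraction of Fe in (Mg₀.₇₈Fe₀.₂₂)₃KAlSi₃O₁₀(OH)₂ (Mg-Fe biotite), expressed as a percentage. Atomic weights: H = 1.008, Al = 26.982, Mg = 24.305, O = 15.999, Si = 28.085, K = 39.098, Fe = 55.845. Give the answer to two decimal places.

8.41 mass %

Formula mass = 2.34*24.305 + 0.66*55.845 + 1*39.098 + 1*26.982 + 3*28.085 + 12*15.999 + 2*1.008 = 438.070 g/mol, of which 36.858 g is Fe.
So Fe makes up 36.858/438.070 = 0.0841 of the mass, i.e. 8.41%.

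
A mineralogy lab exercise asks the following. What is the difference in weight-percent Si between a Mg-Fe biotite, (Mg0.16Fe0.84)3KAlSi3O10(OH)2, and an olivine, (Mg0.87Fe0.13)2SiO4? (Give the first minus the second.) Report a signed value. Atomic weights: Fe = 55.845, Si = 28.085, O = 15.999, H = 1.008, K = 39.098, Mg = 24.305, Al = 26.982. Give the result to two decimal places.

First mineral: 84.255 g Si in 496.735 g formula = 16.96 wt% Si.
Second mineral: 28.085 g Si in 148.891 g formula = 18.86 wt% Si.
16.96% − 18.86% gives a difference of -1.90 percentage points.

-1.90 percentage points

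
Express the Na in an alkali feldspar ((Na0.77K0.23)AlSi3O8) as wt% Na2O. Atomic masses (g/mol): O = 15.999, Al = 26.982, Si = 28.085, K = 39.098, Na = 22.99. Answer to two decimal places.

8.97 wt%

M((Na0.77K0.23)AlSi3O8) = 265.924 g/mol; M(Na2O) = 61.979 g/mol.
Moles Na2O per formula unit = 0.77 Na ÷ 2 = 0.3850.
Na2O fraction = (0.3850 × 61.979) / 265.924 = 23.862/265.924 = 0.0897.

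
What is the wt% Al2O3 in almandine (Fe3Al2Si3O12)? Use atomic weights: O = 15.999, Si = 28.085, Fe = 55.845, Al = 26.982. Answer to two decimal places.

20.48 wt%

Molar mass of Fe3Al2Si3O12 = 3*55.845 + 2*26.982 + 3*28.085 + 12*15.999 = 497.742 g/mol.
Each formula unit contains 2 Al, equivalent to 2/2 = 1.0000 mol Al2O3.
M(Al2O3) = 2×26.982 + 3×15.999 = 101.961 g/mol.
Mass of Al2O3 per formula unit = 1.0000 × 101.961 = 101.961 g.
Al2O3 wt% = 101.961 / 497.742 × 100 = 20.48%.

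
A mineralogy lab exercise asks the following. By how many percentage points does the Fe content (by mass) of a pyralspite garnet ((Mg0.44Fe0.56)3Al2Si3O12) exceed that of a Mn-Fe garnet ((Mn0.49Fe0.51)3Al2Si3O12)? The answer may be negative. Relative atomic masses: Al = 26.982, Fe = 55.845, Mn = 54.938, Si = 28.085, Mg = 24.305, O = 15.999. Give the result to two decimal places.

3.36 percentage points

M((Mg0.44Fe0.56)3Al2Si3O12) = 456.109 g/mol, so wt% Fe = 93.820/456.109 × 100 = 20.57%.
M((Mn0.49Fe0.51)3Al2Si3O12) = 496.409 g/mol, so wt% Fe = 85.443/496.409 × 100 = 17.21%.
20.57 − 17.21 = 3.36 pp.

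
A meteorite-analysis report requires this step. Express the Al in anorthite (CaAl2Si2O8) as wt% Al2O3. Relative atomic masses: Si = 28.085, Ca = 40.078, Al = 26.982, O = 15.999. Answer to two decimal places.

Formula mass = 278.204 g/mol.
2 Al → 1.0000 mol Al2O3 per formula unit; M(Al2O3) = 101.961, so Al2O3 mass = 101.961 g.
101.961/278.204 × 100 = 36.65 wt%.

36.65 wt%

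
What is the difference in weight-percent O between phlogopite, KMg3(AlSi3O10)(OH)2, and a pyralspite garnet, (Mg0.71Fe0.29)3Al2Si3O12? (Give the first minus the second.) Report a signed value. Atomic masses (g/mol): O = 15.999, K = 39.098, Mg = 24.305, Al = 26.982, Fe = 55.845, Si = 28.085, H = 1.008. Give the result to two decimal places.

1.42 percentage points

First mineral: 191.988 g O in 417.254 g formula = 46.01 wt% O.
Second mineral: 191.988 g O in 430.562 g formula = 44.59 wt% O.
46.01% − 44.59% gives a difference of 1.42 percentage points.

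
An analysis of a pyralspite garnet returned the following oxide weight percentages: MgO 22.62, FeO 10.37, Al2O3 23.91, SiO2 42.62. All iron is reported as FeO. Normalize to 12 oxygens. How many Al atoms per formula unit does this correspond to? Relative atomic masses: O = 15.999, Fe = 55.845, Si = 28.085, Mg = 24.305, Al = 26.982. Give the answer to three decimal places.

1.990 Al apfu

MgO (M=40.304): mol = 0.56123; Mg = 0.56123, O = 0.56123.
FeO (M=71.844): mol = 0.14434; Fe = 0.14434, O = 0.14434.
Al2O3 (M=101.961): mol = 0.23450; Al = 0.46900, O = 0.70350.
SiO2 (M=60.083): mol = 0.70935; Si = 0.70935, O = 1.41870.
ΣO = 2.82777; factor = 12/ΣO = 4.24363.
Al apfu = 0.46900 × 4.24363 = 1.990.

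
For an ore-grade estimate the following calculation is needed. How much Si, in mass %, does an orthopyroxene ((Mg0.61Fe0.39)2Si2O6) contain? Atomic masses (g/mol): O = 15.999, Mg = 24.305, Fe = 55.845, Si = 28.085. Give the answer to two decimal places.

Formula mass = 1.22·24.305 + 0.78·55.845 + 2·28.085 + 6·15.999 = 225.375 g/mol, of which 56.170 g is Si.
So Si makes up 56.170/225.375 = 0.2492 of the mass, i.e. 24.92%.

24.92 mass %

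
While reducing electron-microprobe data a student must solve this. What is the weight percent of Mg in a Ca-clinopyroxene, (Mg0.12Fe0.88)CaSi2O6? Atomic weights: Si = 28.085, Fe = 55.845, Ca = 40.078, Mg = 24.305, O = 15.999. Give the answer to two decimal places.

Formula mass = 0.12×24.305 + 0.88×55.845 + 1×40.078 + 2×28.085 + 6×15.999 = 244.302 g/mol, of which 2.917 g is Mg.
So Mg makes up 2.917/244.302 = 0.0119 of the mass, i.e. 1.19%.

1.19 weight percent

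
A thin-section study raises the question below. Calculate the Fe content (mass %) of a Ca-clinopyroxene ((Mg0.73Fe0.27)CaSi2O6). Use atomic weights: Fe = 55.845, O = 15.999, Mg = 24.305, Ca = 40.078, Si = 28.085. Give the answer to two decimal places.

6.70 mass %

Molar mass of (Mg0.73Fe0.27)CaSi2O6: 0.73×24.305 + 0.27×55.845 + 1×40.078 + 2×28.085 + 6×15.999 = 225.063 g/mol.
Mass of Fe per formula unit: 0.27 × 55.845 = 15.078 g.
Weight fraction Fe = 15.078 / 225.063 = 0.0670.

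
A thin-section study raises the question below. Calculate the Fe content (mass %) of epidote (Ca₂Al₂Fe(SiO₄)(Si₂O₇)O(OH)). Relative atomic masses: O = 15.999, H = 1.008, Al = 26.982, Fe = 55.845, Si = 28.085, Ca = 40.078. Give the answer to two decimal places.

M(Ca₂Al₂Fe(SiO₄)(Si₂O₇)O(OH)) = 483.215 g/mol.
Fe contributes 1 × 55.845 = 55.845 g per mole.
55.845/483.215 = 0.1156 → 11.56%.

11.56 mass %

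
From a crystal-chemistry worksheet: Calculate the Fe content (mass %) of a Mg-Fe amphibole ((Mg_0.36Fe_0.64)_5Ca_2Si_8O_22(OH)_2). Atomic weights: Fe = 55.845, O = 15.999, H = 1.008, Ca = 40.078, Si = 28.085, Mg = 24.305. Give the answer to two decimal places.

19.57 mass %

Molar mass of (Mg_0.36Fe_0.64)_5Ca_2Si_8O_22(OH)_2: 1.80×24.305 + 3.20×55.845 + 2×40.078 + 8×28.085 + 24×15.999 + 2×1.008 = 913.281 g/mol.
Mass of Fe per formula unit: 3.20 × 55.845 = 178.704 g.
Weight fraction Fe = 178.704 / 913.281 = 0.1957.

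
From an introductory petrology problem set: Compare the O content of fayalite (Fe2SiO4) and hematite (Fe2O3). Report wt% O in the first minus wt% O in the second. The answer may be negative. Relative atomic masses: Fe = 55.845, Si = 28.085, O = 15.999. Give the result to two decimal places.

1.35 percentage points

First mineral: 63.996 g O in 203.771 g formula = 31.41 wt% O.
Second mineral: 47.997 g O in 159.687 g formula = 30.06 wt% O.
31.41% − 30.06% gives a difference of 1.35 percentage points.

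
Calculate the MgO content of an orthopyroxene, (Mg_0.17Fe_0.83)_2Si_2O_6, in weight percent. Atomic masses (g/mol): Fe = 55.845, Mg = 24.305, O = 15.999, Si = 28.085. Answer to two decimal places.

5.41 wt%

Molar mass of (Mg_0.17Fe_0.83)_2Si_2O_6 = 0.34·24.305 + 1.66·55.845 + 2·28.085 + 6·15.999 = 253.130 g/mol.
Each formula unit contains 0.34 Mg, equivalent to 0.34/1 = 0.3400 mol MgO.
M(MgO) = 1×24.305 + 1×15.999 = 40.304 g/mol.
Mass of MgO per formula unit = 0.3400 × 40.304 = 13.703 g.
MgO wt% = 13.703 / 253.130 × 100 = 5.41%.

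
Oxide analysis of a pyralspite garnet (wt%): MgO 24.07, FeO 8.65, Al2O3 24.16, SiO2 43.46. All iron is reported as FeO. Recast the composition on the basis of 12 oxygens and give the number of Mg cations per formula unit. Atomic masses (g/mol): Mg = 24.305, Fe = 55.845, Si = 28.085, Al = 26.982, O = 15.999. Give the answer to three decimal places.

2.493 Mg apfu

MgO (M=40.304): mol = 0.59721; Mg = 0.59721, O = 0.59721.
FeO (M=71.844): mol = 0.12040; Fe = 0.12040, O = 0.12040.
Al2O3 (M=101.961): mol = 0.23695; Al = 0.47390, O = 0.71085.
SiO2 (M=60.083): mol = 0.72333; Si = 0.72333, O = 1.44666.
ΣO = 2.87512; factor = 12/ΣO = 4.17374.
Mg apfu = 0.59721 × 4.17374 = 2.493.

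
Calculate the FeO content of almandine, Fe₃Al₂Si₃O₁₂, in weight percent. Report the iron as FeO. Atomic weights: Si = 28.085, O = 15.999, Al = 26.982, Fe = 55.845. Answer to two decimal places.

Formula mass = 497.742 g/mol.
3 Fe → 3.0000 mol FeO per formula unit; M(FeO) = 71.844, so FeO mass = 215.532 g.
215.532/497.742 × 100 = 43.30 wt%.

43.30 wt%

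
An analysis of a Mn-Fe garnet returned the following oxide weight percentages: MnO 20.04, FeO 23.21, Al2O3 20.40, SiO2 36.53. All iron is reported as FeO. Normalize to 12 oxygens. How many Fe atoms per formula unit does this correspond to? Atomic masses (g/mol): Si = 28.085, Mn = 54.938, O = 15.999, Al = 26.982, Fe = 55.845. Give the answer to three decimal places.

MnO (M=70.937): mol = 0.28250; Mn = 0.28250, O = 0.28250.
FeO (M=71.844): mol = 0.32306; Fe = 0.32306, O = 0.32306.
Al2O3 (M=101.961): mol = 0.20008; Al = 0.40016, O = 0.60024.
SiO2 (M=60.083): mol = 0.60799; Si = 0.60799, O = 1.21598.
ΣO = 2.42178; factor = 12/ΣO = 4.95503.
Fe apfu = 0.32306 × 4.95503 = 1.601.

1.601 Fe apfu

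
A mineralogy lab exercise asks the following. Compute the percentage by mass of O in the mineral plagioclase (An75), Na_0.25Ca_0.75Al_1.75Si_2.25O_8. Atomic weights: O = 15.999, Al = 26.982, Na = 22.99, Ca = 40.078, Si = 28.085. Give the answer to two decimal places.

46.68 wt%

Formula mass = 0.25·22.99 + 0.75·40.078 + 1.75·26.982 + 2.25·28.085 + 8·15.999 = 274.208 g/mol, of which 127.992 g is O.
So O makes up 127.992/274.208 = 0.4668 of the mass, i.e. 46.68%.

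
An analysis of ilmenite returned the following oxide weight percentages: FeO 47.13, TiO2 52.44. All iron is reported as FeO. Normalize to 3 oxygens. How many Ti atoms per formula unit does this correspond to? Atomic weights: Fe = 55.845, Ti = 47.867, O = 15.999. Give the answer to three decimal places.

FeO (M=71.844): mol = 0.65600; Fe = 0.65600, O = 0.65600.
TiO2 (M=79.865): mol = 0.65661; Ti = 0.65661, O = 1.31322.
ΣO = 1.96922; factor = 3/ΣO = 1.52345.
Ti apfu = 0.65661 × 1.52345 = 1.000.

1.000 Ti apfu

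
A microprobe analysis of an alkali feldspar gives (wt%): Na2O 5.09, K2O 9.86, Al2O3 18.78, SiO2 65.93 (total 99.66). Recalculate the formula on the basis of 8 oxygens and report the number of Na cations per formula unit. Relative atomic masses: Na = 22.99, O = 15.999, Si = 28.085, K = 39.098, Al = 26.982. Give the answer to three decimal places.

Na2O: 5.09/61.979 = 0.08212 mol → 0.16424 mol Na, 0.08212 mol O.
K2O: 9.86/94.195 = 0.10468 mol → 0.20936 mol K, 0.10468 mol O.
Al2O3: 18.78/101.961 = 0.18419 mol → 0.36838 mol Al, 0.55257 mol O.
SiO2: 65.93/60.083 = 1.09732 mol → 1.09732 mol Si, 2.19464 mol O.
Total oxygen = 2.93401 mol. Normalization factor = 8/2.93401 = 2.72664.
Na per 8 O = 0.16424 × 2.72664 = 0.448.

0.448 Na apfu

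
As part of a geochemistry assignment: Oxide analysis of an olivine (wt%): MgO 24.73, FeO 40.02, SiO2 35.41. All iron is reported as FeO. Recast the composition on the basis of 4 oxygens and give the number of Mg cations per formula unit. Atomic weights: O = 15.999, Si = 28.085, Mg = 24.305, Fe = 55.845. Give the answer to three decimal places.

1.045 Mg apfu

MgO (M=40.304): mol = 0.61359; Mg = 0.61359, O = 0.61359.
FeO (M=71.844): mol = 0.55704; Fe = 0.55704, O = 0.55704.
SiO2 (M=60.083): mol = 0.58935; Si = 0.58935, O = 1.17870.
ΣO = 2.34933; factor = 4/ΣO = 1.70261.
Mg apfu = 0.61359 × 1.70261 = 1.045.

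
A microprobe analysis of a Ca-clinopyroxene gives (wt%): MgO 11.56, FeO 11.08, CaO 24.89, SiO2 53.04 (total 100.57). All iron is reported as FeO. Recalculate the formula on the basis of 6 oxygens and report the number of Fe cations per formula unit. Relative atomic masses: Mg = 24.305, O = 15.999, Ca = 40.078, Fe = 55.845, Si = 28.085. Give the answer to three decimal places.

MgO: 11.56/40.304 = 0.28682 mol → 0.28682 mol Mg, 0.28682 mol O.
FeO: 11.08/71.844 = 0.15422 mol → 0.15422 mol Fe, 0.15422 mol O.
CaO: 24.89/56.077 = 0.44385 mol → 0.44385 mol Ca, 0.44385 mol O.
SiO2: 53.04/60.083 = 0.88278 mol → 0.88278 mol Si, 1.76556 mol O.
Total oxygen = 2.65045 mol. Normalization factor = 6/2.65045 = 2.26377.
Fe per 6 O = 0.15422 × 2.26377 = 0.349.

0.349 Fe apfu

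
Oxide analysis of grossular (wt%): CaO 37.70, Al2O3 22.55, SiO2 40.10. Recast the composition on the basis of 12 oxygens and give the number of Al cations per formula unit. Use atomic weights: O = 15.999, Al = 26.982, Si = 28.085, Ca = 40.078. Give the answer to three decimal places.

1.988 Al apfu

37.70 wt% CaO ÷ 56.077 g/mol = 0.67229 mol, giving 0.67229 Ca and 0.67229 O.
22.55 wt% Al2O3 ÷ 101.961 g/mol = 0.22116 mol, giving 0.44232 Al and 0.66348 O.
40.10 wt% SiO2 ÷ 60.083 g/mol = 0.66741 mol, giving 0.66741 Si and 1.33482 O.
Oxygen sums to 2.67059; scaling by 12/2.67059 = 4.49339 puts the formula on 12 O.
Al: 0.44232 × 4.49339 = 1.988 atoms per formula unit.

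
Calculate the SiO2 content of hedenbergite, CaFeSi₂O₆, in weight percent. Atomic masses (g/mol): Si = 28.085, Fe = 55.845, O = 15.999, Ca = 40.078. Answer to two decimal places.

M(CaFeSi₂O₆) = 248.087 g/mol; M(SiO2) = 60.083 g/mol.
Moles SiO2 per formula unit = 2 Si ÷ 1 = 2.0000.
SiO2 fraction = (2.0000 × 60.083) / 248.087 = 120.166/248.087 = 0.4844.

48.44 wt%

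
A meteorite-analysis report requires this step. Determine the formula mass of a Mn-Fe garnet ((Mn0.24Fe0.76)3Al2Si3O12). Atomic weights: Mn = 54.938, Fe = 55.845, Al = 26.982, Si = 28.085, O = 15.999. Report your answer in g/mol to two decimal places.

497.09 g/mol

M = 0.72·54.938 + 2.28·55.845 + 2·26.982 + 3·28.085 + 12·15.999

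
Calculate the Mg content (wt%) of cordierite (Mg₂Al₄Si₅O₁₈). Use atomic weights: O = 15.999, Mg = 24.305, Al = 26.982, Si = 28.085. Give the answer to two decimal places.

8.31 wt%

Molar mass of Mg₂Al₄Si₅O₁₈: 2×24.305 + 4×26.982 + 5×28.085 + 18×15.999 = 584.945 g/mol.
Mass of Mg per formula unit: 2 × 24.305 = 48.610 g.
Weight fraction Mg = 48.610 / 584.945 = 0.0831.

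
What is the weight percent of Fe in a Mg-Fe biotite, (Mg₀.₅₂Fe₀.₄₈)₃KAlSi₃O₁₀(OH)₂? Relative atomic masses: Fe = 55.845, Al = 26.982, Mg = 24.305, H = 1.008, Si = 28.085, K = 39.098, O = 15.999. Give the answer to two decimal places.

Molar mass of (Mg₀.₅₂Fe₀.₄₈)₃KAlSi₃O₁₀(OH)₂: 1.56*24.305 + 1.44*55.845 + 1*39.098 + 1*26.982 + 3*28.085 + 12*15.999 + 2*1.008 = 462.672 g/mol.
Mass of Fe per formula unit: 1.44 × 55.845 = 80.417 g.
Weight fraction Fe = 80.417 / 462.672 = 0.1738.

17.38 mass %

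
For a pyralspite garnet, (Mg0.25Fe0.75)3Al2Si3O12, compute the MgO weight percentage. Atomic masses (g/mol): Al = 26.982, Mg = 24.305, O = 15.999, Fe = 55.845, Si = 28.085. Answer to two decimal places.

6.38 wt%

Formula mass = 474.087 g/mol.
0.75 Mg → 0.7500 mol MgO per formula unit; M(MgO) = 40.304, so MgO mass = 30.228 g.
30.228/474.087 × 100 = 6.38 wt%.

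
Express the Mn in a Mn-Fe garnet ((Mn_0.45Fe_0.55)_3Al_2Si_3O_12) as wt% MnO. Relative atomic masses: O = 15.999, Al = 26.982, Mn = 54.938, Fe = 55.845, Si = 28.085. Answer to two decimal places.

19.29 wt%

Molar mass of (Mn_0.45Fe_0.55)_3Al_2Si_3O_12 = 1.35*54.938 + 1.65*55.845 + 2*26.982 + 3*28.085 + 12*15.999 = 496.518 g/mol.
Each formula unit contains 1.35 Mn, equivalent to 1.35/1 = 1.3500 mol MnO.
M(MnO) = 1×54.938 + 1×15.999 = 70.937 g/mol.
Mass of MnO per formula unit = 1.3500 × 70.937 = 95.765 g.
MnO wt% = 95.765 / 496.518 × 100 = 19.29%.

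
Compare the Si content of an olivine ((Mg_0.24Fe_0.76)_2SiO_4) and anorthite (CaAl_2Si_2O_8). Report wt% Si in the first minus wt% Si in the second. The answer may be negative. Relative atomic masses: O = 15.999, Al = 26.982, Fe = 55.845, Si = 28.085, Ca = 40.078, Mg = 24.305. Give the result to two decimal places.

-5.30 percentage points

M((Mg_0.24Fe_0.76)_2SiO_4) = 188.632 g/mol, so wt% Si = 28.085/188.632 × 100 = 14.89%.
M(CaAl_2Si_2O_8) = 278.204 g/mol, so wt% Si = 56.170/278.204 × 100 = 20.19%.
14.89 − 20.19 = -5.30 pp.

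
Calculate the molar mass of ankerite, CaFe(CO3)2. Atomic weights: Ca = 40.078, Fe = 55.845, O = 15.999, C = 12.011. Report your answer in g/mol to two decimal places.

M = 1×40.078 + 1×55.845 + 2×12.011 + 6×15.999

215.94 g/mol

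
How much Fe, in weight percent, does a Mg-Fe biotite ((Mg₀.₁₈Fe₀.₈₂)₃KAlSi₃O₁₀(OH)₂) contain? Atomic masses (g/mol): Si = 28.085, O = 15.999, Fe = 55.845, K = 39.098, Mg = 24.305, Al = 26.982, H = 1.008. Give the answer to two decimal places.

Formula mass = 0.54×24.305 + 2.46×55.845 + 1×39.098 + 1×26.982 + 3×28.085 + 12×15.999 + 2×1.008 = 494.842 g/mol, of which 137.379 g is Fe.
So Fe makes up 137.379/494.842 = 0.2776 of the mass, i.e. 27.76%.

27.76 weight percent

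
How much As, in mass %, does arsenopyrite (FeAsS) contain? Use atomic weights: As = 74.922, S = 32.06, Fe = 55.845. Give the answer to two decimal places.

Formula mass = 1·55.845 + 1·74.922 + 1·32.06 = 162.827 g/mol, of which 74.922 g is As.
So As makes up 74.922/162.827 = 0.4601 of the mass, i.e. 46.01%.

46.01 mass %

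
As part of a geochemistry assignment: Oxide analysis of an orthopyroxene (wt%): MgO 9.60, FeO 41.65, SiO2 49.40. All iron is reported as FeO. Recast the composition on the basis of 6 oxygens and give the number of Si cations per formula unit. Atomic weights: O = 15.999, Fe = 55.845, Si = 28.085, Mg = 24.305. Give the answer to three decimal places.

2.003 Si apfu

MgO (M=40.304): mol = 0.23819; Mg = 0.23819, O = 0.23819.
FeO (M=71.844): mol = 0.57973; Fe = 0.57973, O = 0.57973.
SiO2 (M=60.083): mol = 0.82220; Si = 0.82220, O = 1.64440.
ΣO = 2.46232; factor = 6/ΣO = 2.43673.
Si apfu = 0.82220 × 2.43673 = 2.003.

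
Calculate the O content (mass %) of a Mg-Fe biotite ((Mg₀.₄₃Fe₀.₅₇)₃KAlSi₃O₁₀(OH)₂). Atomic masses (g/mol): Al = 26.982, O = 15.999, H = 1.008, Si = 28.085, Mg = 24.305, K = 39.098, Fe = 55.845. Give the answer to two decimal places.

Molar mass of (Mg₀.₄₃Fe₀.₅₇)₃KAlSi₃O₁₀(OH)₂: 1.29×24.305 + 1.71×55.845 + 1×39.098 + 1×26.982 + 3×28.085 + 12×15.999 + 2×1.008 = 471.187 g/mol.
Mass of O per formula unit: 12 × 15.999 = 191.988 g.
Weight fraction O = 191.988 / 471.187 = 0.4075.

40.75 mass %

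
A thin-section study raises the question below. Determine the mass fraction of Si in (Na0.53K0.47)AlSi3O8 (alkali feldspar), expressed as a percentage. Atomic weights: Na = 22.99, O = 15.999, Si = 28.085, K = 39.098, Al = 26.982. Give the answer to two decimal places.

31.23 mass %

M((Na0.53K0.47)AlSi3O8) = 269.790 g/mol.
Si contributes 3 × 28.085 = 84.255 g per mole.
84.255/269.790 = 0.3123 → 31.23%.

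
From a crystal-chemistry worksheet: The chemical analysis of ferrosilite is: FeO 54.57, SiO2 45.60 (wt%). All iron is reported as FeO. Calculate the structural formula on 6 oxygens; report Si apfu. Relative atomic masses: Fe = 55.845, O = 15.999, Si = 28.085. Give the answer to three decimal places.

FeO (M=71.844): mol = 0.75956; Fe = 0.75956, O = 0.75956.
SiO2 (M=60.083): mol = 0.75895; Si = 0.75895, O = 1.51790.
ΣO = 2.27746; factor = 6/ΣO = 2.63451.
Si apfu = 0.75895 × 2.63451 = 1.999.

1.999 Si apfu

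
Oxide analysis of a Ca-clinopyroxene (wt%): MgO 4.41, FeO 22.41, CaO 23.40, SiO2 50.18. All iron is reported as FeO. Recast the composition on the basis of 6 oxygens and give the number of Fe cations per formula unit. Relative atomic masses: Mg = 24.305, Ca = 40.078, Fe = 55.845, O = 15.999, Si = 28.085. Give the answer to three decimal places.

0.746 Fe apfu

MgO (M=40.304): mol = 0.10942; Mg = 0.10942, O = 0.10942.
FeO (M=71.844): mol = 0.31193; Fe = 0.31193, O = 0.31193.
CaO (M=56.077): mol = 0.41728; Ca = 0.41728, O = 0.41728.
SiO2 (M=60.083): mol = 0.83518; Si = 0.83518, O = 1.67036.
ΣO = 2.50899; factor = 6/ΣO = 2.39140.
Fe apfu = 0.31193 × 2.39140 = 0.746.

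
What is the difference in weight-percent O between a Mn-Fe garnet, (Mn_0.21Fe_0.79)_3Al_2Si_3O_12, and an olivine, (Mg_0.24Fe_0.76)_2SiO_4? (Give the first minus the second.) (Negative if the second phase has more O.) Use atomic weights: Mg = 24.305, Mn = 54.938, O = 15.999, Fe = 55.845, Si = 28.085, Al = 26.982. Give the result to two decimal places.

4.69 percentage points

O in (Mn_0.21Fe_0.79)_3Al_2Si_3O_12: molar mass 497.171 g/mol; 12×15.999 = 191.988 g → 38.62 wt%.
O in (Mg_0.24Fe_0.76)_2SiO_4: molar mass 188.632 g/mol; 4×15.999 = 63.996 g → 33.93 wt%.
Difference = 38.62 − 33.93 = 4.69 percentage points.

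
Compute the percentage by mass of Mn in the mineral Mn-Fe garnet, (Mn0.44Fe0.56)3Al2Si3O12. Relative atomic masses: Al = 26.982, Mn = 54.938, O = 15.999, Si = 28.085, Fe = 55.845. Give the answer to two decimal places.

Formula mass = 1.32*54.938 + 1.68*55.845 + 2*26.982 + 3*28.085 + 12*15.999 = 496.545 g/mol, of which 72.518 g is Mn.
So Mn makes up 72.518/496.545 = 0.1460 of the mass, i.e. 14.60%.

14.60 mass %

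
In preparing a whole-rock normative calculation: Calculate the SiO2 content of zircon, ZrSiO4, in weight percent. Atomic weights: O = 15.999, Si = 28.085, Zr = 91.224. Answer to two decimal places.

32.78 wt%

M(ZrSiO4) = 183.305 g/mol; M(SiO2) = 60.083 g/mol.
Moles SiO2 per formula unit = 1 Si ÷ 1 = 1.0000.
SiO2 fraction = (1.0000 × 60.083) / 183.305 = 60.083/183.305 = 0.3278.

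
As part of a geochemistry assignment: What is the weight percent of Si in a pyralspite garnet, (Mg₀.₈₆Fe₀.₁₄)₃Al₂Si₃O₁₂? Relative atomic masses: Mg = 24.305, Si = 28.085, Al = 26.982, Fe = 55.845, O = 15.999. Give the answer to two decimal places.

Formula mass = 2.58×24.305 + 0.42×55.845 + 2×26.982 + 3×28.085 + 12×15.999 = 416.369 g/mol, of which 84.255 g is Si.
So Si makes up 84.255/416.369 = 0.2024 of the mass, i.e. 20.24%.

20.24 weight percent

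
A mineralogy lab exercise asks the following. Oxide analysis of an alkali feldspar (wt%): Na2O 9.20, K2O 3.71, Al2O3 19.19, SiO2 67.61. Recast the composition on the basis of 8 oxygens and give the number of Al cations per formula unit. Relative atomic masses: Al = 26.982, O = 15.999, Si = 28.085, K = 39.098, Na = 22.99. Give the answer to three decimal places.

1.003 Al apfu

Na2O (M=61.979): mol = 0.14844; Na = 0.29688, O = 0.14844.
K2O (M=94.195): mol = 0.03939; K = 0.07878, O = 0.03939.
Al2O3 (M=101.961): mol = 0.18821; Al = 0.37642, O = 0.56463.
SiO2 (M=60.083): mol = 1.12528; Si = 1.12528, O = 2.25056.
ΣO = 3.00302; factor = 8/ΣO = 2.66398.
Al apfu = 0.37642 × 2.66398 = 1.003.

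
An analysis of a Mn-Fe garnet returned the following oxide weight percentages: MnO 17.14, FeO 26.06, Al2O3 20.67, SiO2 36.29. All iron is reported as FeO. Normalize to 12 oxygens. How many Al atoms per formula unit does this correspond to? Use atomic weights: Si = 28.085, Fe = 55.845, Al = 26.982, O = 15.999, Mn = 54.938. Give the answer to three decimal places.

2.010 Al apfu

17.14 wt% MnO ÷ 70.937 g/mol = 0.24162 mol, giving 0.24162 Mn and 0.24162 O.
26.06 wt% FeO ÷ 71.844 g/mol = 0.36273 mol, giving 0.36273 Fe and 0.36273 O.
20.67 wt% Al2O3 ÷ 101.961 g/mol = 0.20272 mol, giving 0.40544 Al and 0.60816 O.
36.29 wt% SiO2 ÷ 60.083 g/mol = 0.60400 mol, giving 0.60400 Si and 1.20800 O.
Oxygen sums to 2.42051; scaling by 12/2.42051 = 4.95763 puts the formula on 12 O.
Al: 0.40544 × 4.95763 = 2.010 atoms per formula unit.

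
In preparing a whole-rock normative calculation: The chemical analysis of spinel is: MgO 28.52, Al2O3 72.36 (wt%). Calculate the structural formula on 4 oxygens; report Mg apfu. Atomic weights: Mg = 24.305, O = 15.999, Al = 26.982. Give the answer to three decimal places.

0.998 Mg apfu

28.52 wt% MgO ÷ 40.304 g/mol = 0.70762 mol, giving 0.70762 Mg and 0.70762 O.
72.36 wt% Al2O3 ÷ 101.961 g/mol = 0.70968 mol, giving 1.41936 Al and 2.12904 O.
Oxygen sums to 2.83666; scaling by 4/2.83666 = 1.41011 puts the formula on 4 O.
Mg: 0.70762 × 1.41011 = 0.998 atoms per formula unit.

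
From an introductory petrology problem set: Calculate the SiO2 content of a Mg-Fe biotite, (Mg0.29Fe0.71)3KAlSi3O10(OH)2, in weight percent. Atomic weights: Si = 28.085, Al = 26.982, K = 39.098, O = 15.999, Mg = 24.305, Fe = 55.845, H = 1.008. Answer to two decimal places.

Molar mass of (Mg0.29Fe0.71)3KAlSi3O10(OH)2 = 0.87*24.305 + 2.13*55.845 + 1*39.098 + 1*26.982 + 3*28.085 + 12*15.999 + 2*1.008 = 484.434 g/mol.
Each formula unit contains 3 Si, equivalent to 3/1 = 3.0000 mol SiO2.
M(SiO2) = 1×28.085 + 2×15.999 = 60.083 g/mol.
Mass of SiO2 per formula unit = 3.0000 × 60.083 = 180.249 g.
SiO2 wt% = 180.249 / 484.434 × 100 = 37.21%.

37.21 wt%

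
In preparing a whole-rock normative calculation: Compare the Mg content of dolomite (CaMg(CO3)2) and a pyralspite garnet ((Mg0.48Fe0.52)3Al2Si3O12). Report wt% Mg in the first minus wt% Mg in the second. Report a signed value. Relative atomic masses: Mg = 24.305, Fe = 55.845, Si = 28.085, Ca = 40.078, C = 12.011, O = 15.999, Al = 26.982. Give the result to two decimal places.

5.44 percentage points

First mineral: 24.305 g Mg in 184.399 g formula = 13.18 wt% Mg.
Second mineral: 34.999 g Mg in 452.324 g formula = 7.74 wt% Mg.
13.18% − 7.74% gives a difference of 5.44 percentage points.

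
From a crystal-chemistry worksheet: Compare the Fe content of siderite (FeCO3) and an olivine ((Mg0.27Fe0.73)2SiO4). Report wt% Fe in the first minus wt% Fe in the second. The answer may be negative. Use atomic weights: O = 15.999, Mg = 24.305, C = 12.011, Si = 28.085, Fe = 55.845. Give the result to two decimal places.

First mineral: 55.845 g Fe in 115.853 g formula = 48.20 wt% Fe.
Second mineral: 81.534 g Fe in 186.739 g formula = 43.66 wt% Fe.
48.20% − 43.66% gives a difference of 4.54 percentage points.

4.54 percentage points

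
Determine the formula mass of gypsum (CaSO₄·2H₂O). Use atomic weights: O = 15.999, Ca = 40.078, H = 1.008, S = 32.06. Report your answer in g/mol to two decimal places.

Ca: 1 × 40.078 = 40.0780
S: 1 × 32.06 = 32.0600
O: 6 × 15.999 = 95.9940
H: 4 × 1.008 = 4.0320
Summing the contributions gives the formula mass.

172.16 g/mol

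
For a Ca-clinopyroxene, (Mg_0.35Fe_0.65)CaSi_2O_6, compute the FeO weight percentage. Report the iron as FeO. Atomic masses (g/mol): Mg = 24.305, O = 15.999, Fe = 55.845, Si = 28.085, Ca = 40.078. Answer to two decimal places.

Formula mass = 237.048 g/mol.
0.65 Fe → 0.6500 mol FeO per formula unit; M(FeO) = 71.844, so FeO mass = 46.699 g.
46.699/237.048 × 100 = 19.70 wt%.

19.70 wt%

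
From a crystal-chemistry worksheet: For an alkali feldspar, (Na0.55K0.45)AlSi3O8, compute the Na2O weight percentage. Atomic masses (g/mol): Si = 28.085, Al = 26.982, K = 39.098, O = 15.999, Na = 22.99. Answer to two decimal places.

Formula mass = 269.468 g/mol.
0.55 Na → 0.2750 mol Na2O per formula unit; M(Na2O) = 61.979, so Na2O mass = 17.044 g.
17.044/269.468 × 100 = 6.33 wt%.

6.33 wt%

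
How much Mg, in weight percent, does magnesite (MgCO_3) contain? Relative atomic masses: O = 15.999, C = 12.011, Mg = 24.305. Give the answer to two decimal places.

Formula mass = 1·24.305 + 1·12.011 + 3·15.999 = 84.313 g/mol, of which 24.305 g is Mg.
So Mg makes up 24.305/84.313 = 0.2883 of the mass, i.e. 28.83%.

28.83 weight percent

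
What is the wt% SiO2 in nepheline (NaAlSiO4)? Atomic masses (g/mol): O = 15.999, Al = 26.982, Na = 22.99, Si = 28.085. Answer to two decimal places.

Molar mass of NaAlSiO4 = 1×22.99 + 1×26.982 + 1×28.085 + 4×15.999 = 142.053 g/mol.
Each formula unit contains 1 Si, equivalent to 1/1 = 1.0000 mol SiO2.
M(SiO2) = 1×28.085 + 2×15.999 = 60.083 g/mol.
Mass of SiO2 per formula unit = 1.0000 × 60.083 = 60.083 g.
SiO2 wt% = 60.083 / 142.053 × 100 = 42.30%.

42.30 wt%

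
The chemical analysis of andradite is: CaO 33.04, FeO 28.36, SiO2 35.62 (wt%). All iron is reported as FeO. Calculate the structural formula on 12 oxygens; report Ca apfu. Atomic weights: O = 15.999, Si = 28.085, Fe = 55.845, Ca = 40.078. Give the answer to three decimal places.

3.259 Ca apfu

CaO (M=56.077): mol = 0.58919; Ca = 0.58919, O = 0.58919.
FeO (M=71.844): mol = 0.39474; Fe = 0.39474, O = 0.39474.
SiO2 (M=60.083): mol = 0.59285; Si = 0.59285, O = 1.18570.
ΣO = 2.16963; factor = 12/ΣO = 5.53090.
Ca apfu = 0.58919 × 5.53090 = 3.259.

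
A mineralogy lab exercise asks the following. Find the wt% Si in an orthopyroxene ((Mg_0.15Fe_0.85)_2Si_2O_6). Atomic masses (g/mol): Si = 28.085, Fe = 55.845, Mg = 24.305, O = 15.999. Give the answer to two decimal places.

Molar mass of (Mg_0.15Fe_0.85)_2Si_2O_6: 0.30×24.305 + 1.70×55.845 + 2×28.085 + 6×15.999 = 254.392 g/mol.
Mass of Si per formula unit: 2 × 28.085 = 56.170 g.
Weight fraction Si = 56.170 / 254.392 = 0.2208.

22.08 weight percent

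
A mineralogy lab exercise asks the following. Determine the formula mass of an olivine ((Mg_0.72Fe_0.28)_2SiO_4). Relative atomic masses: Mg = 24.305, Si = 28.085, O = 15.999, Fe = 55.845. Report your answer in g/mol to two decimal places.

158.35 g/mol

M = 1.44(24.305) + 0.56(55.845) + 1(28.085) + 4(15.999)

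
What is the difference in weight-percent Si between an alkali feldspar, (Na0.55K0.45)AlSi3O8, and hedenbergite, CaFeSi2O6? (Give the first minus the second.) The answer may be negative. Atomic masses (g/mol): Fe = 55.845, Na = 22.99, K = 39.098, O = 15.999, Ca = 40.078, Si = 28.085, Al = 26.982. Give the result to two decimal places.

8.63 percentage points

M((Na0.55K0.45)AlSi3O8) = 269.468 g/mol, so wt% Si = 84.255/269.468 × 100 = 31.27%.
M(CaFeSi2O6) = 248.087 g/mol, so wt% Si = 56.170/248.087 × 100 = 22.64%.
31.27 − 22.64 = 8.63 pp.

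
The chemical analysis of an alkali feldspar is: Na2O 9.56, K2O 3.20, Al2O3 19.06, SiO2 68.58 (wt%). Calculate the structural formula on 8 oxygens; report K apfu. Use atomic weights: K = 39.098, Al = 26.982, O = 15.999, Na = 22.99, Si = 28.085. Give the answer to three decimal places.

9.56 wt% Na2O ÷ 61.979 g/mol = 0.15425 mol, giving 0.30850 Na and 0.15425 O.
3.20 wt% K2O ÷ 94.195 g/mol = 0.03397 mol, giving 0.06794 K and 0.03397 O.
19.06 wt% Al2O3 ÷ 101.961 g/mol = 0.18693 mol, giving 0.37386 Al and 0.56079 O.
68.58 wt% SiO2 ÷ 60.083 g/mol = 1.14142 mol, giving 1.14142 Si and 2.28284 O.
Oxygen sums to 3.03185; scaling by 8/3.03185 = 2.63865 puts the formula on 8 O.
K: 0.06794 × 2.63865 = 0.179 atoms per formula unit.

0.179 K apfu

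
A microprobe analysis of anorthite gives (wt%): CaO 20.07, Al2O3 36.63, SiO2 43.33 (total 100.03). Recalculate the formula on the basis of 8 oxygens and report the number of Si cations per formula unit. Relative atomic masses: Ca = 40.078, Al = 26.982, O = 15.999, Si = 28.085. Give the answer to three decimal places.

2.005 Si apfu

20.07 wt% CaO ÷ 56.077 g/mol = 0.35790 mol, giving 0.35790 Ca and 0.35790 O.
36.63 wt% Al2O3 ÷ 101.961 g/mol = 0.35926 mol, giving 0.71852 Al and 1.07778 O.
43.33 wt% SiO2 ÷ 60.083 g/mol = 0.72117 mol, giving 0.72117 Si and 1.44234 O.
Oxygen sums to 2.87802; scaling by 8/2.87802 = 2.77969 puts the formula on 8 O.
Si: 0.72117 × 2.77969 = 2.005 atoms per formula unit.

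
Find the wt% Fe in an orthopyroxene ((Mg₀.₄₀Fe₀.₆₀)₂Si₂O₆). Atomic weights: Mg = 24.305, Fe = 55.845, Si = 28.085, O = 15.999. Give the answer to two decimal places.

M((Mg₀.₄₀Fe₀.₆₀)₂Si₂O₆) = 238.622 g/mol.
Fe contributes 1.20 × 55.845 = 67.014 g per mole.
67.014/238.622 = 0.2808 → 28.08%.

28.08 wt%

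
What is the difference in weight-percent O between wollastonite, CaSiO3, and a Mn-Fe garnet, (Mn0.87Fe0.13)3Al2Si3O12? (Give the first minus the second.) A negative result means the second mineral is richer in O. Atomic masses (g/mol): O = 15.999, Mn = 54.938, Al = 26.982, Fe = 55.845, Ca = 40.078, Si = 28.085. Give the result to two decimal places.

M(CaSiO3) = 116.160 g/mol, so wt% O = 47.997/116.160 × 100 = 41.32%.
M((Mn0.87Fe0.13)3Al2Si3O12) = 495.375 g/mol, so wt% O = 191.988/495.375 × 100 = 38.76%.
41.32 − 38.76 = 2.56 pp.

2.56 percentage points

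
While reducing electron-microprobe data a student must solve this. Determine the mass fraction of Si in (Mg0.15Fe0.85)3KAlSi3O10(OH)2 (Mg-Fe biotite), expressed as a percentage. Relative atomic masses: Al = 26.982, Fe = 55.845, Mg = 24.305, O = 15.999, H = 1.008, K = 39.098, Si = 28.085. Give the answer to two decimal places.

16.93 wt%

Formula mass = 0.45*24.305 + 2.55*55.845 + 1*39.098 + 1*26.982 + 3*28.085 + 12*15.999 + 2*1.008 = 497.681 g/mol, of which 84.255 g is Si.
So Si makes up 84.255/497.681 = 0.1693 of the mass, i.e. 16.93%.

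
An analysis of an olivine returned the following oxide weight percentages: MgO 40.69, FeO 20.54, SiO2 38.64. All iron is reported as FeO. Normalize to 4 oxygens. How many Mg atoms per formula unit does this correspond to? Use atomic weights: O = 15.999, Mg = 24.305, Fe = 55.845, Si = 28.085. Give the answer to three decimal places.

40.69 wt% MgO ÷ 40.304 g/mol = 1.00958 mol, giving 1.00958 Mg and 1.00958 O.
20.54 wt% FeO ÷ 71.844 g/mol = 0.28590 mol, giving 0.28590 Fe and 0.28590 O.
38.64 wt% SiO2 ÷ 60.083 g/mol = 0.64311 mol, giving 0.64311 Si and 1.28622 O.
Oxygen sums to 2.58170; scaling by 4/2.58170 = 1.54937 puts the formula on 4 O.
Mg: 1.00958 × 1.54937 = 1.564 atoms per formula unit.

1.564 Mg apfu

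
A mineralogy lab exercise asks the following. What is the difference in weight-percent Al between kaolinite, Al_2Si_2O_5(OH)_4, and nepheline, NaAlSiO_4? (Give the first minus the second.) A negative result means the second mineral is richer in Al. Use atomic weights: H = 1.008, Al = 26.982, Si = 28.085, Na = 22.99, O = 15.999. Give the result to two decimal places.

1.91 percentage points

Al in Al_2Si_2O_5(OH)_4: molar mass 258.157 g/mol; 2×26.982 = 53.964 g → 20.90 wt%.
Al in NaAlSiO_4: molar mass 142.053 g/mol; 1×26.982 = 26.982 g → 18.99 wt%.
Difference = 20.90 − 18.99 = 1.91 percentage points.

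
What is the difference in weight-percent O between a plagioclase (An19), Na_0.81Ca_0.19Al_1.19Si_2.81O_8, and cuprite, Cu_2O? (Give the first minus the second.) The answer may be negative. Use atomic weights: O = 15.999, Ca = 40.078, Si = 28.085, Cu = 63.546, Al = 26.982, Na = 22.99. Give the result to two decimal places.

First mineral: 127.992 g O in 265.256 g formula = 48.25 wt% O.
Second mineral: 15.999 g O in 143.091 g formula = 11.18 wt% O.
48.25% − 11.18% gives a difference of 37.07 percentage points.

37.07 percentage points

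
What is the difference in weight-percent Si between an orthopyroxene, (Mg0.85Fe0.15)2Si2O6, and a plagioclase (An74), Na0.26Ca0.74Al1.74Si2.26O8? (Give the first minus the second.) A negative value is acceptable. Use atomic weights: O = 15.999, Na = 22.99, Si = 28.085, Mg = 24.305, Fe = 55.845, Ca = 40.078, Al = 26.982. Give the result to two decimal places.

Si in (Mg0.85Fe0.15)2Si2O6: molar mass 210.236 g/mol; 2×28.085 = 56.170 g → 26.72 wt%.
Si in Na0.26Ca0.74Al1.74Si2.26O8: molar mass 274.048 g/mol; 2.26×28.085 = 63.472 g → 23.16 wt%.
Difference = 26.72 − 23.16 = 3.56 percentage points.

3.56 percentage points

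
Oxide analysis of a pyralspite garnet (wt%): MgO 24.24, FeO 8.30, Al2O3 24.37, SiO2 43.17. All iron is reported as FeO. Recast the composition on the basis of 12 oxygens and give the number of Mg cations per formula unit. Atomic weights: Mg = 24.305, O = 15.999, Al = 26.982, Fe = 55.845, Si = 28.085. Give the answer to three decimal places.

2.514 Mg apfu

MgO: 24.24/40.304 = 0.60143 mol → 0.60143 mol Mg, 0.60143 mol O.
FeO: 8.30/71.844 = 0.11553 mol → 0.11553 mol Fe, 0.11553 mol O.
Al2O3: 24.37/101.961 = 0.23901 mol → 0.47802 mol Al, 0.71703 mol O.
SiO2: 43.17/60.083 = 0.71851 mol → 0.71851 mol Si, 1.43702 mol O.
Total oxygen = 2.87101 mol. Normalization factor = 12/2.87101 = 4.17971.
Mg per 12 O = 0.60143 × 4.17971 = 2.514.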